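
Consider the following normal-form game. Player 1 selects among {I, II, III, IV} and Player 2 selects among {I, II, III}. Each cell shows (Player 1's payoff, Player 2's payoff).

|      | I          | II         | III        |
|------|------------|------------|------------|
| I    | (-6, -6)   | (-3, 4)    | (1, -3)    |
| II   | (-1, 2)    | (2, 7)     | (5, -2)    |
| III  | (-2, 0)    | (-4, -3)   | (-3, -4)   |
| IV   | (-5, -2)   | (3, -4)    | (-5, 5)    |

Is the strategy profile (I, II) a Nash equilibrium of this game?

No

Holding Player 2 at II: Player 1 gets -3 from I but could get 3 by switching to IV. Player 1 has a profitable deviation.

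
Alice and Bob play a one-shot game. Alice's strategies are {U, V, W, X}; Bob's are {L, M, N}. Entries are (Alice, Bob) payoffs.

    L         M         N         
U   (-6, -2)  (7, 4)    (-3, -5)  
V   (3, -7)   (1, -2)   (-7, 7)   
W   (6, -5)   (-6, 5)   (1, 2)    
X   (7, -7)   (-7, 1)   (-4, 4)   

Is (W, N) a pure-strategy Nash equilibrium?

Holding Bob at N: Alice gets 1 from W, versus -3 from U, -7 from V, -4 from X. No profitable deviation for Alice.
Holding Alice at W: Bob gets 2 from N but could get 5 by switching to M. Bob has a profitable deviation.

No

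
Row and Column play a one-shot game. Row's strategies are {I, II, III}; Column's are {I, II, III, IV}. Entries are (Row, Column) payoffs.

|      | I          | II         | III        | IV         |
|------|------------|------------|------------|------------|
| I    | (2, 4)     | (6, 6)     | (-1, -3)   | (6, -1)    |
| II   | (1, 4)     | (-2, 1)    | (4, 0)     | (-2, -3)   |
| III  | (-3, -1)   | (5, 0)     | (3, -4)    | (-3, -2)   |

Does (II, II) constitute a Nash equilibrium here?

Holding Column at II: Row gets -2 from II but could get 6 by switching to I. Row has a profitable deviation.

No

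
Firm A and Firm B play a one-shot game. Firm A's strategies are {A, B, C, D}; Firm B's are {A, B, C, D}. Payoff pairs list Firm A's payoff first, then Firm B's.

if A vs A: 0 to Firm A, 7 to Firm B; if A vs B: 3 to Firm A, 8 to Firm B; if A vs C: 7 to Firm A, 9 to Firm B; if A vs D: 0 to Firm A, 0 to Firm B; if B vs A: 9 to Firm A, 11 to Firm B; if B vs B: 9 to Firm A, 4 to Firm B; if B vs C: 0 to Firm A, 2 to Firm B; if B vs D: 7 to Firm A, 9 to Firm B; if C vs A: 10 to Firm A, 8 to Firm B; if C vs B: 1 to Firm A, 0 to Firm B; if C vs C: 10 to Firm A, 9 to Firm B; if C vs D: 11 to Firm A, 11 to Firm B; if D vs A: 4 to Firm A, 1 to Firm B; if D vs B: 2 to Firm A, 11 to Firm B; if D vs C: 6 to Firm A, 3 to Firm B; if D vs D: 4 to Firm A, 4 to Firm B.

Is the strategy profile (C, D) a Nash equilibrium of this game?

Holding Firm B at D: Firm A gets 11 from C, versus 0 from A, 7 from B, 4 from D. No profitable deviation for Firm A.
Holding Firm A at C: Firm B gets 11 from D, versus 8 from A, 0 from B, 9 from C. No profitable deviation for Firm B either.

Yes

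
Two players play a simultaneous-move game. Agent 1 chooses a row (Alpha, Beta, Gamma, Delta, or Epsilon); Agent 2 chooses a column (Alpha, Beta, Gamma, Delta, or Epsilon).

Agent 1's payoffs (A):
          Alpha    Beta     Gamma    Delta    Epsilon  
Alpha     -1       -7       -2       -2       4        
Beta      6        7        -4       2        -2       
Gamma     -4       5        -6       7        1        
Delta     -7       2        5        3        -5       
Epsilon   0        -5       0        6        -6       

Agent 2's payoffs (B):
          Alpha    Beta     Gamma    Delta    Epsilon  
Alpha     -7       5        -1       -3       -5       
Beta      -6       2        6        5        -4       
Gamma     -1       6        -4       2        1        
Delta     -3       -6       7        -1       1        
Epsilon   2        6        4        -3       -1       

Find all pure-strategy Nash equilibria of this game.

Check mutual best responses: a cell is a NE iff neither player can gain by unilaterally deviating.
Agent 1's best responses — vs Alpha: Beta (payoff 6); vs Beta: Beta (payoff 7); vs Gamma: Delta (payoff 5); vs Delta: Gamma (payoff 7); vs Epsilon: Alpha (payoff 4).
Agent 2's best responses — vs Alpha: Beta (payoff 5); vs Beta: Gamma (payoff 6); vs Gamma: Beta (payoff 6); vs Delta: Gamma (payoff 7); vs Epsilon: Beta (payoff 6).
The only mutual best response is (Delta, Gamma); neither player gains by switching there.

(Delta, Gamma)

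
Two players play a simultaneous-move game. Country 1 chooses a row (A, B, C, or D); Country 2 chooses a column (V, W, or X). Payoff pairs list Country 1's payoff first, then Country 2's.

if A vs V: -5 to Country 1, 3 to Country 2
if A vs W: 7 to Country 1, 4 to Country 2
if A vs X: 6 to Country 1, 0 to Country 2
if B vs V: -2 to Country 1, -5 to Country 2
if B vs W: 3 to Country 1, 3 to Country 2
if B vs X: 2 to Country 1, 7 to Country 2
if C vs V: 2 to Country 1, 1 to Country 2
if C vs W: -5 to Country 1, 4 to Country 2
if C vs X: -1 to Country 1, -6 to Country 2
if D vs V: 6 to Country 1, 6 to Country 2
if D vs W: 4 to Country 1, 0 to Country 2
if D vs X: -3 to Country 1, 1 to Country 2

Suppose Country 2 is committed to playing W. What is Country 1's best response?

With Country 2 fixed at W, Country 1's payoffs are: A → 7, B → 3, C → -5, D → 4.
The maximum is 7, achieved by A.

A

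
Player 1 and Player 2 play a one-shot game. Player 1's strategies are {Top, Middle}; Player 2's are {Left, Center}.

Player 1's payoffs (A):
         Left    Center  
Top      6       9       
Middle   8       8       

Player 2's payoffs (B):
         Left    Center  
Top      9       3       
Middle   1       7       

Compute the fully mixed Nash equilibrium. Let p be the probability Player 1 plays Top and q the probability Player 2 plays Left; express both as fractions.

p = 1/2, q = 1/3

In a mixed NE each player is indifferent between their pure strategies, so the opponent's mix sets the indifference.
Player 2 indifferent between Left and Center: p·9 + (1−p)·1 = p·3 + (1−p)·7 ⟹ 1 + 8p = 7 + (-4)p ⟹ p = 1/2.
Player 1 indifferent between Top and Middle: q·6 + (1−q)·9 = q·8 + (1−q)·8 ⟹ 9 + (-3)q = 8 + 0q ⟹ q = 1/3.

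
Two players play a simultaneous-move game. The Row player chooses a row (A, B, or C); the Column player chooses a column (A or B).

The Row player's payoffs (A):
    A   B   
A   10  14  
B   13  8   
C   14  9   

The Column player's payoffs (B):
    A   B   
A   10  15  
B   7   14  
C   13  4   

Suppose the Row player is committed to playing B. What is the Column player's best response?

B

With the Row player fixed at B, the Column player's payoffs are: A → 7, B → 14.
The maximum is 14, achieved by B.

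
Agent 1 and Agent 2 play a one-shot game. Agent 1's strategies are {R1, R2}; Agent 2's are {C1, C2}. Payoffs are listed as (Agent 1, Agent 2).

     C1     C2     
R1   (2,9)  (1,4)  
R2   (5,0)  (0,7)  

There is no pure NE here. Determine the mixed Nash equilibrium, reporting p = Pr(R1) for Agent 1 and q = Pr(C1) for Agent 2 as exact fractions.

p = 7/12, q = 1/4

In a mixed NE each player is indifferent between their pure strategies, so the opponent's mix sets the indifference.
Agent 2 indifferent between C1 and C2: p·9 + (1−p)·0 = p·4 + (1−p)·7 ⟹ 0 + 9p = 7 + (-3)p ⟹ p = 7/12.
Agent 1 indifferent between R1 and R2: q·2 + (1−q)·1 = q·5 + (1−q)·0 ⟹ 1 + 1q = 0 + 5q ⟹ q = 1/4.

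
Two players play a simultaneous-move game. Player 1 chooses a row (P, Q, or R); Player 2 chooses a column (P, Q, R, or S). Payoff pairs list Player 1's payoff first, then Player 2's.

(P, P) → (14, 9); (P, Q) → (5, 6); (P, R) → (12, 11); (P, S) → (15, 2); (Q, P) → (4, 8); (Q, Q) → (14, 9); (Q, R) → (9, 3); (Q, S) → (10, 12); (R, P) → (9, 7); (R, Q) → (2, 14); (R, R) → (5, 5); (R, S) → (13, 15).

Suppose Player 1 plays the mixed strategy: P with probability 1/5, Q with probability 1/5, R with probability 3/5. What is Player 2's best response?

Compute Player 2's expected payoff from each pure strategy against the given mix.
P: (1/5)·9 + (1/5)·8 + (3/5)·7 = 38/5
Q: (1/5)·6 + (1/5)·9 + (3/5)·14 = 57/5
R: (1/5)·11 + (1/5)·3 + (3/5)·5 = 29/5
S: (1/5)·2 + (1/5)·12 + (3/5)·15 = 59/5
Highest expected payoff is 59/5, from S.

S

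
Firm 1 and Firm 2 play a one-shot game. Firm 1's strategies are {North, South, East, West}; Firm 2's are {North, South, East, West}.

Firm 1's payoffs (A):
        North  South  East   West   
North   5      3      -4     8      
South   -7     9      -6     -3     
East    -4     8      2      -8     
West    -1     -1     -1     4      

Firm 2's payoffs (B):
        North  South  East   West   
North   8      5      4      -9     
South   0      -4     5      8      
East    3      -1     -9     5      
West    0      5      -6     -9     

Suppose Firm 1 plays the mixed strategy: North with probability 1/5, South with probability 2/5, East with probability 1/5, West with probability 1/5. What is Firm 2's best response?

North

Firm 2's best reply maximizes expected payoff against the mix.
North: (1/5)·8 + (2/5)·0 + (1/5)·3 + (1/5)·0 = 11/5
South: (1/5)·5 + (2/5)·(-4) + (1/5)·(-1) + (1/5)·5 = 1/5
East: (1/5)·4 + (2/5)·5 + (1/5)·(-9) + (1/5)·(-6) = -1/5
West: (1/5)·(-9) + (2/5)·8 + (1/5)·5 + (1/5)·(-9) = 3/5
Highest expected payoff is 11/5, from North.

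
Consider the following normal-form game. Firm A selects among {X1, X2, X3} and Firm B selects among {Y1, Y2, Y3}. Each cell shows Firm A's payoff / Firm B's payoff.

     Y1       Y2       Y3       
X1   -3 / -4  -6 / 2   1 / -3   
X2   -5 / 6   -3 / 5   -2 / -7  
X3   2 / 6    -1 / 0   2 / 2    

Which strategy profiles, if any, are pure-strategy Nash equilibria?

(X3, Y1)

A profile is a Nash equilibrium when each player is best-responding to the other.
Firm A's best responses — vs Y1: X3 (payoff 2); vs Y2: X3 (payoff -1); vs Y3: X3 (payoff 2).
Firm B's best responses — vs X1: Y2 (payoff 2); vs X2: Y1 (payoff 6); vs X3: Y1 (payoff 6).
The only mutual best response is (X3, Y1); neither player gains by switching there.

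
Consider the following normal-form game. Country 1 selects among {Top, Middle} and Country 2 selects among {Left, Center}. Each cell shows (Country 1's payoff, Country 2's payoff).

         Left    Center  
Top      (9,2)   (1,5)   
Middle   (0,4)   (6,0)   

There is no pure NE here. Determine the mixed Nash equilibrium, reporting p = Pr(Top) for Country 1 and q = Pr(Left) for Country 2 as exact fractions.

p = 4/7, q = 5/14

In a mixed NE each player is indifferent between their pure strategies, so the opponent's mix sets the indifference.
Country 2 indifferent between Left and Center: p·2 + (1−p)·4 = p·5 + (1−p)·0 ⟹ 4 + (-2)p = 0 + 5p ⟹ p = 4/7.
Country 1 indifferent between Top and Middle: q·9 + (1−q)·1 = q·0 + (1−q)·6 ⟹ 1 + 8q = 6 + (-6)q ⟹ q = 5/14.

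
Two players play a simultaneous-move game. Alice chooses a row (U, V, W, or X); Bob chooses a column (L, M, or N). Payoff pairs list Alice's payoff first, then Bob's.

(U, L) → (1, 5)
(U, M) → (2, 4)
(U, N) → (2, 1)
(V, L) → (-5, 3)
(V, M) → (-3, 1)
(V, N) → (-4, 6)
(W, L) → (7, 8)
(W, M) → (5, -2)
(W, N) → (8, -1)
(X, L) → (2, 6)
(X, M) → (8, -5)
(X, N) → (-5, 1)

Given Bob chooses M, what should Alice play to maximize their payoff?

X

With Bob fixed at M, Alice's payoffs are: U → 2, V → -3, W → 5, X → 8.
The maximum is 8, achieved by X.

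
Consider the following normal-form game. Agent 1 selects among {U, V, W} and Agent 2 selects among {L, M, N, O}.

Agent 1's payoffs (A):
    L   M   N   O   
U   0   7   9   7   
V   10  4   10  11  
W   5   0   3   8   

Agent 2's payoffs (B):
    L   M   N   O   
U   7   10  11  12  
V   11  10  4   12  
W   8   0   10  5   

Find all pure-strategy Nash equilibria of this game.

(V, O)

Check mutual best responses: a cell is a NE iff neither player can gain by unilaterally deviating.
Agent 1's best responses — vs L: V (payoff 10); vs M: U (payoff 7); vs N: V (payoff 10); vs O: V (payoff 11).
Agent 2's best responses — vs U: O (payoff 12); vs V: O (payoff 12); vs W: N (payoff 10).
The only mutual best response is (V, O); neither player gains by switching there.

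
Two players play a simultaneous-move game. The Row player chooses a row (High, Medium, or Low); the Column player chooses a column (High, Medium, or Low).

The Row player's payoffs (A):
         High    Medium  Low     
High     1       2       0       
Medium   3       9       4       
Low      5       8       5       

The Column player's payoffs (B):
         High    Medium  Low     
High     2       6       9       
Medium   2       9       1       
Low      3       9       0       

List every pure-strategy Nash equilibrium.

(Medium, Medium)

Find each player's best response to every opponent strategy; NE are the intersections.
The Row player's best responses — vs High: Low (payoff 5); vs Medium: Medium (payoff 9); vs Low: Low (payoff 5).
The Column player's best responses — vs High: Low (payoff 9); vs Medium: Medium (payoff 9); vs Low: Medium (payoff 9).
The only mutual best response is (Medium, Medium); neither player gains by switching there.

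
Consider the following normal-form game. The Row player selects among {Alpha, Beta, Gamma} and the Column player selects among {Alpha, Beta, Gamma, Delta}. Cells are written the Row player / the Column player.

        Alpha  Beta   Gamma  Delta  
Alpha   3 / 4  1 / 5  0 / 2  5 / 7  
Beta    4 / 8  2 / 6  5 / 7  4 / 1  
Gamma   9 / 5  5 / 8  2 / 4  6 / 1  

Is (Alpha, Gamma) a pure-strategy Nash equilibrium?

Holding the Column player at Gamma: the Row player gets 0 from Alpha but could get 5 by switching to Beta. The Row player has a profitable deviation.

No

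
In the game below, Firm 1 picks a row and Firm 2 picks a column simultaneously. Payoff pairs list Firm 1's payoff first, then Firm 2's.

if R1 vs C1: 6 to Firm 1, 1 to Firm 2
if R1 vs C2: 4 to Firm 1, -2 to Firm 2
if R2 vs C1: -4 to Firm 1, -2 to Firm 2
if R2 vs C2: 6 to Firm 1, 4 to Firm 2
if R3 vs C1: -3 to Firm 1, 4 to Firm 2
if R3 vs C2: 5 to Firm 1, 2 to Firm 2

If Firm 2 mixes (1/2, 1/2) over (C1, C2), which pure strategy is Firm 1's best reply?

R1

Firm 1's best reply maximizes expected payoff against the mix.
R1: (1/2)·6 + (1/2)·4 = 5
R2: (1/2)·(-4) + (1/2)·6 = 1
R3: (1/2)·(-3) + (1/2)·5 = 1
Highest expected payoff is 5, from R1.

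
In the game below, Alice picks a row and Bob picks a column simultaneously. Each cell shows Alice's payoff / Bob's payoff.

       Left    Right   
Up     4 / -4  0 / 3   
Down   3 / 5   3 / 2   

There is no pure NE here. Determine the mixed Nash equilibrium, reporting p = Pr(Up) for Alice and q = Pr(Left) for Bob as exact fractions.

p = 3/10, q = 3/4

Each player's mixing probability is pinned down by making the *other* player indifferent.
Bob indifferent between Left and Right: p·(-4) + (1−p)·5 = p·3 + (1−p)·2 ⟹ 5 + (-9)p = 2 + 1p ⟹ p = 3/10.
Alice indifferent between Up and Down: q·4 + (1−q)·0 = q·3 + (1−q)·3 ⟹ 0 + 4q = 3 + 0q ⟹ q = 3/4.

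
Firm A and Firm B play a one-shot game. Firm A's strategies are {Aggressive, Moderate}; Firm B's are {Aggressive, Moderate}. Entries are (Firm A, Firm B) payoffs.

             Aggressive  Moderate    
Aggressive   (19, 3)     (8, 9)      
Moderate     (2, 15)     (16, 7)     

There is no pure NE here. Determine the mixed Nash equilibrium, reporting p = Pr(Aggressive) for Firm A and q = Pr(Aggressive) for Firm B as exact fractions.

p = 4/7, q = 8/25

Each player's mixing probability is pinned down by making the *other* player indifferent.
Firm B indifferent between Aggressive and Moderate: p·3 + (1−p)·15 = p·9 + (1−p)·7 ⟹ 15 + (-12)p = 7 + 2p ⟹ p = 4/7.
Firm A indifferent between Aggressive and Moderate: q·19 + (1−q)·8 = q·2 + (1−q)·16 ⟹ 8 + 11q = 16 + (-14)q ⟹ q = 8/25.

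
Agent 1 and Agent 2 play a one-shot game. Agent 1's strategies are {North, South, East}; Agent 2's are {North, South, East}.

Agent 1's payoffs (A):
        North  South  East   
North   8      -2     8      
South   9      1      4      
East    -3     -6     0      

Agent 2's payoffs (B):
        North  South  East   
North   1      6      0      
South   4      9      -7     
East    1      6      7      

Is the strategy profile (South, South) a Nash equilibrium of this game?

Yes

Holding Agent 2 at South: Agent 1 gets 1 from South, versus -2 from North, -6 from East. No profitable deviation for Agent 1.
Holding Agent 1 at South: Agent 2 gets 9 from South, versus 4 from North, -7 from East. No profitable deviation for Agent 2 either.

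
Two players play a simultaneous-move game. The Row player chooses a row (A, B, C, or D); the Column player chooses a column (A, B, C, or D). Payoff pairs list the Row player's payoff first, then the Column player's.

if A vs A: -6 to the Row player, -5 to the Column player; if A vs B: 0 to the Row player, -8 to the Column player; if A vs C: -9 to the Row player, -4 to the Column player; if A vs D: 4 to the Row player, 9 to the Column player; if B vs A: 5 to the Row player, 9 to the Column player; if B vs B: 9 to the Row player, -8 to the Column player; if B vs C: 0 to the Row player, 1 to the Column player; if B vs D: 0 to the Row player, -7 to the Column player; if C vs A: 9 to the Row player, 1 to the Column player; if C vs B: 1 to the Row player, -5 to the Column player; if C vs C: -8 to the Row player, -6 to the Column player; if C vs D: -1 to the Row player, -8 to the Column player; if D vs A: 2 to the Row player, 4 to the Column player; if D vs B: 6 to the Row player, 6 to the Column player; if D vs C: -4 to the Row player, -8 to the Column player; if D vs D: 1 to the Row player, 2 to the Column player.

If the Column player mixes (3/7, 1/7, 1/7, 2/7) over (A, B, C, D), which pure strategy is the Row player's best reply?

The Row player's best reply maximizes expected payoff against the mix.
A: (3/7)·(-6) + (1/7)·0 + (1/7)·(-9) + (2/7)·4 = -19/7
B: (3/7)·5 + (1/7)·9 + (1/7)·0 + (2/7)·0 = 24/7
C: (3/7)·9 + (1/7)·1 + (1/7)·(-8) + (2/7)·(-1) = 18/7
D: (3/7)·2 + (1/7)·6 + (1/7)·(-4) + (2/7)·1 = 10/7
Highest expected payoff is 24/7, from B.

B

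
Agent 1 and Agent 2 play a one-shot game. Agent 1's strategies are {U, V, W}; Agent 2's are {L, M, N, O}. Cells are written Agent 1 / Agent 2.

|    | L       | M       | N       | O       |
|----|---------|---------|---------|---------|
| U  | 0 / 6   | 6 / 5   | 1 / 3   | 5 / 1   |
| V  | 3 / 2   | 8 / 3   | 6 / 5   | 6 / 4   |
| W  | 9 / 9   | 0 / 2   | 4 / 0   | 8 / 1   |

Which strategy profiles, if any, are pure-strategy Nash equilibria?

Check mutual best responses: a cell is a NE iff neither player can gain by unilaterally deviating.
Agent 1's best responses — vs L: W (payoff 9); vs M: V (payoff 8); vs N: V (payoff 6); vs O: W (payoff 8).
Agent 2's best responses — vs U: L (payoff 6); vs V: N (payoff 5); vs W: L (payoff 9).
Mutual best responses occur at (V, N) and (W, L); at each, neither player gains by switching.

(V, N) and (W, L)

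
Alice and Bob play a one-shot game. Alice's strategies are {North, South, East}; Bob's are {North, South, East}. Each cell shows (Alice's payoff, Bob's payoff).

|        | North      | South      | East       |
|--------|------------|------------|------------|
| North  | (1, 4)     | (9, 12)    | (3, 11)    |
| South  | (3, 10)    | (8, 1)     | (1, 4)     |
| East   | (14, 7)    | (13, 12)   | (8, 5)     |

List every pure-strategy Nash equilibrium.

A profile is a Nash equilibrium when each player is best-responding to the other.
Alice's best responses — vs North: East (payoff 14); vs South: East (payoff 13); vs East: East (payoff 8).
Bob's best responses — vs North: South (payoff 12); vs South: North (payoff 10); vs East: South (payoff 12).
The only mutual best response is (East, South); neither player gains by switching there.

(East, South)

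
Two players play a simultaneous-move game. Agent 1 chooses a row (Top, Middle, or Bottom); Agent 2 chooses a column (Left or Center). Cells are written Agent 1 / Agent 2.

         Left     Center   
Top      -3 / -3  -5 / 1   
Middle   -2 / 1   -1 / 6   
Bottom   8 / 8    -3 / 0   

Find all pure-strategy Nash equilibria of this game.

Check mutual best responses: a cell is a NE iff neither player can gain by unilaterally deviating.
Agent 1's best responses — vs Left: Bottom (payoff 8); vs Center: Middle (payoff -1).
Agent 2's best responses — vs Top: Center (payoff 1); vs Middle: Center (payoff 6); vs Bottom: Left (payoff 8).
Mutual best responses occur at (Middle, Center) and (Bottom, Left); at each, neither player gains by switching.

(Middle, Center) and (Bottom, Left)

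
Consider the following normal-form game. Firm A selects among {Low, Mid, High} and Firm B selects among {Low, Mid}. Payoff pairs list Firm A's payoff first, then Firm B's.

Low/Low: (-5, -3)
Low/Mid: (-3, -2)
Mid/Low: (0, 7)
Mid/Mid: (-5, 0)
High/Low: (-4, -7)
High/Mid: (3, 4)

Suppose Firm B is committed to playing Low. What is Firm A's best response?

With Firm B fixed at Low, Firm A's payoffs are: Low → -5, Mid → 0, High → -4.
The maximum is 0, achieved by Mid.

Mid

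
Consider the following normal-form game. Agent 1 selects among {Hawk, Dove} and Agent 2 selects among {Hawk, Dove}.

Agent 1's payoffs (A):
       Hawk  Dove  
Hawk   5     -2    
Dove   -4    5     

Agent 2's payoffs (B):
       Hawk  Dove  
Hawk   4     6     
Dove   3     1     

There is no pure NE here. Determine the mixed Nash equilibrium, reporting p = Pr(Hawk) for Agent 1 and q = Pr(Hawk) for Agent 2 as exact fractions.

p = 1/2, q = 7/16

In a mixed NE each player is indifferent between their pure strategies, so the opponent's mix sets the indifference.
Agent 2 indifferent between Hawk and Dove: p·4 + (1−p)·3 = p·6 + (1−p)·1 ⟹ 3 + 1p = 1 + 5p ⟹ p = 1/2.
Agent 1 indifferent between Hawk and Dove: q·5 + (1−q)·(-2) = q·(-4) + (1−q)·5 ⟹ (-2) + 7q = 5 + (-9)q ⟹ q = 7/16.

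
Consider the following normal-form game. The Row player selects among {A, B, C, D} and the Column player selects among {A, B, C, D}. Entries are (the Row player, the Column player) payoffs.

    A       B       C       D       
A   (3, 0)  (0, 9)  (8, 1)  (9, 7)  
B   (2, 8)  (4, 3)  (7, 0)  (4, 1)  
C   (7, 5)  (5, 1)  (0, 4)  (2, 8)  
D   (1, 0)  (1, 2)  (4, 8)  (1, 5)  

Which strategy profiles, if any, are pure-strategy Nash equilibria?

Find each player's best response to every opponent strategy; NE are the intersections.
The Row player's best responses — vs A: C (payoff 7); vs B: C (payoff 5); vs C: A (payoff 8); vs D: A (payoff 9).
The Column player's best responses — vs A: B (payoff 9); vs B: A (payoff 8); vs C: D (payoff 8); vs D: C (payoff 8).
No cell has both players best-responding. For instance, the Row player's best reply to D is A, but against A the Column player prefers B over D.

No pure-strategy Nash equilibrium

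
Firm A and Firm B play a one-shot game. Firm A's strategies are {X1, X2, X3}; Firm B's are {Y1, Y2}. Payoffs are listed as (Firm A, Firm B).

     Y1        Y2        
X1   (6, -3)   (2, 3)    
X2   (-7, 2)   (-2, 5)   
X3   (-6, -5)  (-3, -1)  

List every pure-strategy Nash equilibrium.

Check mutual best responses: a cell is a NE iff neither player can gain by unilaterally deviating.
Firm A's best responses — vs Y1: X1 (payoff 6); vs Y2: X1 (payoff 2).
Firm B's best responses — vs X1: Y2 (payoff 3); vs X2: Y2 (payoff 5); vs X3: Y2 (payoff -1).
The only mutual best response is (X1, Y2); neither player gains by switching there.

(X1, Y2)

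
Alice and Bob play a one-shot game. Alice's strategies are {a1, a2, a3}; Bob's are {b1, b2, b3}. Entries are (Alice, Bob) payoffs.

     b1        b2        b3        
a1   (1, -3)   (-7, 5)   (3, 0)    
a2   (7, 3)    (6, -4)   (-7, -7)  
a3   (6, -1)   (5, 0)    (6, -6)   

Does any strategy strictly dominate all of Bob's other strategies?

Check whether one of Bob's strategies beats all alternatives regardless of what the opponent does.
b1 is not dominant: against a1, b2 gives 5 > -3.
b2 is not dominant: against a2, b1 gives 3 > -4.
b3 is not dominant: against a1, b2 gives 5 > 0.
No single strategy is best against every opponent action.

No strictly dominant strategy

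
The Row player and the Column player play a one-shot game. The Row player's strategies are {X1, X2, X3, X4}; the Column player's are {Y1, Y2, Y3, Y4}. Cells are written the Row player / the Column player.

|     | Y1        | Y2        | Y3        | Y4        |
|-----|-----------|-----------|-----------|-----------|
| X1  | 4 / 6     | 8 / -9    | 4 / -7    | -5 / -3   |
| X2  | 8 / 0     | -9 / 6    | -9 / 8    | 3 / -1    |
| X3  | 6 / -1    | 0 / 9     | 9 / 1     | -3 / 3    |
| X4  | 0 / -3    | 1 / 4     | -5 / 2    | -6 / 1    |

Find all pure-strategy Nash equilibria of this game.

None

Check mutual best responses: a cell is a NE iff neither player can gain by unilaterally deviating.
The Row player's best responses — vs Y1: X2 (payoff 8); vs Y2: X1 (payoff 8); vs Y3: X3 (payoff 9); vs Y4: X2 (payoff 3).
The Column player's best responses — vs X1: Y1 (payoff 6); vs X2: Y3 (payoff 8); vs X3: Y2 (payoff 9); vs X4: Y2 (payoff 4).
No cell has both players best-responding. For instance, the Row player's best reply to Y3 is X3, but against X3 the Column player prefers Y2 over Y3.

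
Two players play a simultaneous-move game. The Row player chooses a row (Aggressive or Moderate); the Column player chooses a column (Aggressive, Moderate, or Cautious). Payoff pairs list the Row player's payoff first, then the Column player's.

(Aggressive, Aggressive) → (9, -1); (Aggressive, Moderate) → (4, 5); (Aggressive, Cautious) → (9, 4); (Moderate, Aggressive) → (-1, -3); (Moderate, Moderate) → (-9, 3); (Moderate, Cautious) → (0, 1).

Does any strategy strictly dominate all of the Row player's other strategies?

Aggressive

Check whether one of the Row player's strategies beats all alternatives regardless of what the opponent does.
Aggressive strictly dominates: vs Aggressive: 9 > -1; vs Moderate: 4 > -9; vs Cautious: 9 > 0.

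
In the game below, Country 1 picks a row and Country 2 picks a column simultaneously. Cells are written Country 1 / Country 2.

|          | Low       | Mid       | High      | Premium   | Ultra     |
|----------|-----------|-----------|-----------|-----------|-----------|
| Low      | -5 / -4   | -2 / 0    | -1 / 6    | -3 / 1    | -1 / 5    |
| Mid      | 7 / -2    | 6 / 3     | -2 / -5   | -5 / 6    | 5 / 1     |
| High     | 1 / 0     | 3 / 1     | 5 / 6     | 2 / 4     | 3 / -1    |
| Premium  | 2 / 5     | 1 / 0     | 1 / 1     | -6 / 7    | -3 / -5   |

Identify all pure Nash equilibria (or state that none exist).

(High, High)

Check mutual best responses: a cell is a NE iff neither player can gain by unilaterally deviating.
Country 1's best responses — vs Low: Mid (payoff 7); vs Mid: Mid (payoff 6); vs High: High (payoff 5); vs Premium: High (payoff 2); vs Ultra: Mid (payoff 5).
Country 2's best responses — vs Low: High (payoff 6); vs Mid: Premium (payoff 6); vs High: High (payoff 6); vs Premium: Premium (payoff 7).
The only mutual best response is (High, High); neither player gains by switching there.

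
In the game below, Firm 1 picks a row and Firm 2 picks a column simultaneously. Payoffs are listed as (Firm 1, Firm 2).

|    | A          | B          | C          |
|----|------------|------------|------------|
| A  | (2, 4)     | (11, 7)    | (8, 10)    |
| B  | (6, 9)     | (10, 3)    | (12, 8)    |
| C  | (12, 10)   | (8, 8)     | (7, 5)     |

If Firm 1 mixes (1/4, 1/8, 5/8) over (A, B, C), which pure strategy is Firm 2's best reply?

A

Firm 2's best reply maximizes expected payoff against the mix.
A: (1/4)·4 + (1/8)·9 + (5/8)·10 = 67/8
B: (1/4)·7 + (1/8)·3 + (5/8)·8 = 57/8
C: (1/4)·10 + (1/8)·8 + (5/8)·5 = 53/8
Highest expected payoff is 67/8, from A.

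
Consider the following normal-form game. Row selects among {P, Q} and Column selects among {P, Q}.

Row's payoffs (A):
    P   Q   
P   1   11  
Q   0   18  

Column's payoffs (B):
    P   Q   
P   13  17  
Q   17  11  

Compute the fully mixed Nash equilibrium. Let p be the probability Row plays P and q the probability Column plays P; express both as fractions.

Each player's mixing probability is pinned down by making the *other* player indifferent.
Column indifferent between P and Q: p·13 + (1−p)·17 = p·17 + (1−p)·11 ⟹ 17 + (-4)p = 11 + 6p ⟹ p = 3/5.
Row indifferent between P and Q: q·1 + (1−q)·11 = q·0 + (1−q)·18 ⟹ 11 + (-10)q = 18 + (-18)q ⟹ q = 7/8.

p = 3/5, q = 7/8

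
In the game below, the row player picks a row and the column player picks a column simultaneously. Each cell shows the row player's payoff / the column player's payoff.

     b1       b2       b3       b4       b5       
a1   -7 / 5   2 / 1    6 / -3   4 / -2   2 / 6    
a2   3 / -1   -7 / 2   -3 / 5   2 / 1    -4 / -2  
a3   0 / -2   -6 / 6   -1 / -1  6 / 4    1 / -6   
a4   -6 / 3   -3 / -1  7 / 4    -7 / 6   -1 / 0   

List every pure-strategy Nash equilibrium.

A profile is a Nash equilibrium when each player is best-responding to the other.
The row player's best responses — vs b1: a2 (payoff 3); vs b2: a1 (payoff 2); vs b3: a4 (payoff 7); vs b4: a3 (payoff 6); vs b5: a1 (payoff 2).
The column player's best responses — vs a1: b5 (payoff 6); vs a2: b3 (payoff 5); vs a3: b2 (payoff 6); vs a4: b4 (payoff 6).
The only mutual best response is (a1, b5); neither player gains by switching there.

(a1, b5)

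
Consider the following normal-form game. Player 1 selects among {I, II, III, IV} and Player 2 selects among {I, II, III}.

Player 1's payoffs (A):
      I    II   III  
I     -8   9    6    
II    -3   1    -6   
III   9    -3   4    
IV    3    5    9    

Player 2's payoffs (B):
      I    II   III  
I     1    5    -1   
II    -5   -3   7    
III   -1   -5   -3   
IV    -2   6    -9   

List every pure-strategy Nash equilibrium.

Find each player's best response to every opponent strategy; NE are the intersections.
Player 1's best responses — vs I: III (payoff 9); vs II: I (payoff 9); vs III: IV (payoff 9).
Player 2's best responses — vs I: II (payoff 5); vs II: III (payoff 7); vs III: I (payoff -1); vs IV: II (payoff 6).
Mutual best responses occur at (I, II) and (III, I); at each, neither player gains by switching.

(I, II) and (III, I)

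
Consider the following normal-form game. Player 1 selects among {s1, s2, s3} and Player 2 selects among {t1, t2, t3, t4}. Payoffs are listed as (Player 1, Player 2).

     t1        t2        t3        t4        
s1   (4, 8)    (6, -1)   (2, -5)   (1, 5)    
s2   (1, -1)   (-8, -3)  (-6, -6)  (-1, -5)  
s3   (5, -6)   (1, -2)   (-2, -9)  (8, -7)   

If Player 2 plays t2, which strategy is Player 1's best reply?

With Player 2 fixed at t2, Player 1's payoffs are: s1 → 6, s2 → -8, s3 → 1.
The maximum is 6, achieved by s1.

s1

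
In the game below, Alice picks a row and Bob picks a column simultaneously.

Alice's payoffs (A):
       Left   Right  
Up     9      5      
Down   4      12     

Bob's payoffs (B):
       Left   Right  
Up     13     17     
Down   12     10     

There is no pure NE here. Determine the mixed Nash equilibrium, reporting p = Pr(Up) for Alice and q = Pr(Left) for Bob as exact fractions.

p = 1/3, q = 7/12

In a mixed NE each player is indifferent between their pure strategies, so the opponent's mix sets the indifference.
Bob indifferent between Left and Right: p·13 + (1−p)·12 = p·17 + (1−p)·10 ⟹ 12 + 1p = 10 + 7p ⟹ p = 1/3.
Alice indifferent between Up and Down: q·9 + (1−q)·5 = q·4 + (1−q)·12 ⟹ 5 + 4q = 12 + (-8)q ⟹ q = 7/12.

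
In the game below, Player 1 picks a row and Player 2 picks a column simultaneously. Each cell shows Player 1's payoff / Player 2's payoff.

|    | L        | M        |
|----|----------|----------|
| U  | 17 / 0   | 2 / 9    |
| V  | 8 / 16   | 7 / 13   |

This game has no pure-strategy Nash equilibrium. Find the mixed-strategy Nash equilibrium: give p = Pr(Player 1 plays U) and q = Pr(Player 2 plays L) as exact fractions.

p = 1/4, q = 5/14

Each player's mixing probability is pinned down by making the *other* player indifferent.
Player 2 indifferent between L and M: p·0 + (1−p)·16 = p·9 + (1−p)·13 ⟹ 16 + (-16)p = 13 + (-4)p ⟹ p = 1/4.
Player 1 indifferent between U and V: q·17 + (1−q)·2 = q·8 + (1−q)·7 ⟹ 2 + 15q = 7 + 1q ⟹ q = 5/14.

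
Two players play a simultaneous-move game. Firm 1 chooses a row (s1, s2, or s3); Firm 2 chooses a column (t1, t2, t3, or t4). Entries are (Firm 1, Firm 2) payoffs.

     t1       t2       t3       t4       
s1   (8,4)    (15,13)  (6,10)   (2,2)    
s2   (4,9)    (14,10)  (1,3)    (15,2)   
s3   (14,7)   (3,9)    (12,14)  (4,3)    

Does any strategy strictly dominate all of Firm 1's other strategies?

None

Check whether one of Firm 1's strategies beats all alternatives regardless of what the opponent does.
s1 is not dominant: against t1, s3 gives 14 > 8.
s2 is not dominant: against t1, s1 gives 8 > 4.
s3 is not dominant: against t2, s1 gives 15 > 3.
No single strategy is best against every opponent action.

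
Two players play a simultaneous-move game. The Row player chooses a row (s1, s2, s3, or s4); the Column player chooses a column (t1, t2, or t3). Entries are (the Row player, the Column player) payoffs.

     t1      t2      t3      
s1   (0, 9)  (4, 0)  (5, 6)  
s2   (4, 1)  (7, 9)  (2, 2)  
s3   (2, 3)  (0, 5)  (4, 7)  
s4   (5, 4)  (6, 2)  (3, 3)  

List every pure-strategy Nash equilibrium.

(s2, t2) and (s4, t1)

A profile is a Nash equilibrium when each player is best-responding to the other.
The Row player's best responses — vs t1: s4 (payoff 5); vs t2: s2 (payoff 7); vs t3: s1 (payoff 5).
The Column player's best responses — vs s1: t1 (payoff 9); vs s2: t2 (payoff 9); vs s3: t3 (payoff 7); vs s4: t1 (payoff 4).
Mutual best responses occur at (s2, t2) and (s4, t1); at each, neither player gains by switching.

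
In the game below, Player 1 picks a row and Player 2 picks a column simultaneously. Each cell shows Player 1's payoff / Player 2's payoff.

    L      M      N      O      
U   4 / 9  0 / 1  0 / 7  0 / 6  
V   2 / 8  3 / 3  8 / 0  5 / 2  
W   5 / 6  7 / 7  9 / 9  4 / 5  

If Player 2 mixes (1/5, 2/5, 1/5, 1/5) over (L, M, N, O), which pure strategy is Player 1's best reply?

W

Compute Player 1's expected payoff from each pure strategy against the given mix.
U: (1/5)·4 + (2/5)·0 + (1/5)·0 + (1/5)·0 = 4/5
V: (1/5)·2 + (2/5)·3 + (1/5)·8 + (1/5)·5 = 21/5
W: (1/5)·5 + (2/5)·7 + (1/5)·9 + (1/5)·4 = 32/5
Highest expected payoff is 32/5, from W.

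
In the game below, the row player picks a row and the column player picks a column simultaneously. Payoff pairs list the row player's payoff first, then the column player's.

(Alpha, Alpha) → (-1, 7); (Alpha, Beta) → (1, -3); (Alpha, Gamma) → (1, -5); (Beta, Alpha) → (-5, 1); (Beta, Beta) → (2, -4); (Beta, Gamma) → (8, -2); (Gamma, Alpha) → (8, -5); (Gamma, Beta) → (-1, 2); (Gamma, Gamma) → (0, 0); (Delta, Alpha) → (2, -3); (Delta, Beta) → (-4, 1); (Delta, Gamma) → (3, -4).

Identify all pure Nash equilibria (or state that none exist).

Find each player's best response to every opponent strategy; NE are the intersections.
The row player's best responses — vs Alpha: Gamma (payoff 8); vs Beta: Beta (payoff 2); vs Gamma: Beta (payoff 8).
The column player's best responses — vs Alpha: Alpha (payoff 7); vs Beta: Alpha (payoff 1); vs Gamma: Beta (payoff 2); vs Delta: Beta (payoff 1).
No cell has both players best-responding. For instance, the row player's best reply to Beta is Beta, but against Beta the column player prefers Alpha over Beta.

There is no pure-strategy Nash equilibrium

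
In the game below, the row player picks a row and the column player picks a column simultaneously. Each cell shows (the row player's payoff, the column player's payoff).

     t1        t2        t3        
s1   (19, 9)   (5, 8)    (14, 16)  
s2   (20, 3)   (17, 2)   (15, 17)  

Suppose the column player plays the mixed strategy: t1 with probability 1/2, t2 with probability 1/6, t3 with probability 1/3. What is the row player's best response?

Compute the row player's expected payoff from each pure strategy against the given mix.
s1: (1/2)·19 + (1/6)·5 + (1/3)·14 = 15
s2: (1/2)·20 + (1/6)·17 + (1/3)·15 = 107/6
Highest expected payoff is 107/6, from s2.

s2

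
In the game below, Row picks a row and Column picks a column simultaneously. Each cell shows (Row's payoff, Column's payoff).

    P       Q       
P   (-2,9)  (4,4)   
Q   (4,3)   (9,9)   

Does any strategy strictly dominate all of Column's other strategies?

A strategy is strictly dominant if it gives Column a strictly higher payoff than every other strategy, against every choice by the opponent.
P is not dominant: against Q, Q gives 9 > 3.
Q is not dominant: against P, P gives 9 > 4.
No single strategy is best against every opponent action.

None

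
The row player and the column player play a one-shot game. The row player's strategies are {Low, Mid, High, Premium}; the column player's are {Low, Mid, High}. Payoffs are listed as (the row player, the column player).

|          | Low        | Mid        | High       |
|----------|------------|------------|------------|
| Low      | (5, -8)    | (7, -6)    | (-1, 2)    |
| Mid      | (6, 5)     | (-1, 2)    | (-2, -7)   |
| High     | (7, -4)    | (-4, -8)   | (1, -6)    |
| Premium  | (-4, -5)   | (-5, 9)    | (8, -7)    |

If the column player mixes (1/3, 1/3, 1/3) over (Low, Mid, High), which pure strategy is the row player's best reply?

Compute the row player's expected payoff from each pure strategy against the given mix.
Low: (1/3)·5 + (1/3)·7 + (1/3)·(-1) = 11/3
Mid: (1/3)·6 + (1/3)·(-1) + (1/3)·(-2) = 1
High: (1/3)·7 + (1/3)·(-4) + (1/3)·1 = 4/3
Premium: (1/3)·(-4) + (1/3)·(-5) + (1/3)·8 = -1/3
Highest expected payoff is 11/3, from Low.

Low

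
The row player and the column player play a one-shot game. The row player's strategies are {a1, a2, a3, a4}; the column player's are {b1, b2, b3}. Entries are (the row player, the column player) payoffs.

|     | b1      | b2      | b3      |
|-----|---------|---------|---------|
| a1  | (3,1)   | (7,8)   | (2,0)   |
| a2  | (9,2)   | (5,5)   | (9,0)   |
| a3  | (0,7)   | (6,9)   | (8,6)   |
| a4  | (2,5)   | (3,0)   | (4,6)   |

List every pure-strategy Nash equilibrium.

(a1, b2)

Check mutual best responses: a cell is a NE iff neither player can gain by unilaterally deviating.
The row player's best responses — vs b1: a2 (payoff 9); vs b2: a1 (payoff 7); vs b3: a2 (payoff 9).
The column player's best responses — vs a1: b2 (payoff 8); vs a2: b2 (payoff 5); vs a3: b2 (payoff 9); vs a4: b3 (payoff 6).
The only mutual best response is (a1, b2); neither player gains by switching there.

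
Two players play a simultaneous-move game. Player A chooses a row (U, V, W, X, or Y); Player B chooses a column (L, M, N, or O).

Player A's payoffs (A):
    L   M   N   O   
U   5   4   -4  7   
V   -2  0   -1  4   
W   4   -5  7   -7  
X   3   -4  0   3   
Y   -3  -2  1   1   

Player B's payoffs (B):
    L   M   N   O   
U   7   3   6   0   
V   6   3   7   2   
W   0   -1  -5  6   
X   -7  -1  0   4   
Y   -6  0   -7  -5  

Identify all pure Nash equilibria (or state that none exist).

(U, L)

Check mutual best responses: a cell is a NE iff neither player can gain by unilaterally deviating.
Player A's best responses — vs L: U (payoff 5); vs M: U (payoff 4); vs N: W (payoff 7); vs O: U (payoff 7).
Player B's best responses — vs U: L (payoff 7); vs V: N (payoff 7); vs W: O (payoff 6); vs X: O (payoff 4); vs Y: M (payoff 0).
The only mutual best response is (U, L); neither player gains by switching there.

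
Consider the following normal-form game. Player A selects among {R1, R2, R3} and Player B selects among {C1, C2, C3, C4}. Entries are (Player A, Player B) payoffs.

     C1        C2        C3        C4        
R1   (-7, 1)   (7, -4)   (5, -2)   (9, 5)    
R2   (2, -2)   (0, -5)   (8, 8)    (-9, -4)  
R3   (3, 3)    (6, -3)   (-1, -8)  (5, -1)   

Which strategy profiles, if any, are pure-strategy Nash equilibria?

(R1, C4), (R2, C3), and (R3, C1)

Check mutual best responses: a cell is a NE iff neither player can gain by unilaterally deviating.
Player A's best responses — vs C1: R3 (payoff 3); vs C2: R1 (payoff 7); vs C3: R2 (payoff 8); vs C4: R1 (payoff 9).
Player B's best responses — vs R1: C4 (payoff 5); vs R2: C3 (payoff 8); vs R3: C1 (payoff 3).
Mutual best responses occur at (R1, C4), (R2, C3), and (R3, C1); at each, neither player gains by switching.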